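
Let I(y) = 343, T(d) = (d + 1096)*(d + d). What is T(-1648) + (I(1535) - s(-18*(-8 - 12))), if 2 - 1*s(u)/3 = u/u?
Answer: 1819732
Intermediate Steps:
s(u) = 3 (s(u) = 6 - 3*u/u = 6 - 3*1 = 6 - 3 = 3)
T(d) = 2*d*(1096 + d) (T(d) = (1096 + d)*(2*d) = 2*d*(1096 + d))
T(-1648) + (I(1535) - s(-18*(-8 - 12))) = 2*(-1648)*(1096 - 1648) + (343 - 1*3) = 2*(-1648)*(-552) + (343 - 3) = 1819392 + 340 = 1819732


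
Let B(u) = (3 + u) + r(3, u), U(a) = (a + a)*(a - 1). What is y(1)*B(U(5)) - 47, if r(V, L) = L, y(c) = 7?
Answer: 534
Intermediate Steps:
U(a) = 2*a*(-1 + a) (U(a) = (2*a)*(-1 + a) = 2*a*(-1 + a))
B(u) = 3 + 2*u (B(u) = (3 + u) + u = 3 + 2*u)
y(1)*B(U(5)) - 47 = 7*(3 + 2*(2*5*(-1 + 5))) - 47 = 7*(3 + 2*(2*5*4)) - 47 = 7*(3 + 2*40) - 47 = 7*(3 + 80) - 47 = 7*83 - 47 = 581 - 47 = 534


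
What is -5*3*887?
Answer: -13305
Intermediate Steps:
-5*3*887 = -15*887 = -13305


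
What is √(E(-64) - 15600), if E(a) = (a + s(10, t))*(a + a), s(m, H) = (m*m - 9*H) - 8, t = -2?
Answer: 4*I*√1343 ≈ 146.59*I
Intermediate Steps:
s(m, H) = -8 + m² - 9*H (s(m, H) = (m² - 9*H) - 8 = -8 + m² - 9*H)
E(a) = 2*a*(110 + a) (E(a) = (a + (-8 + 10² - 9*(-2)))*(a + a) = (a + (-8 + 100 + 18))*(2*a) = (a + 110)*(2*a) = (110 + a)*(2*a) = 2*a*(110 + a))
√(E(-64) - 15600) = √(2*(-64)*(110 - 64) - 15600) = √(2*(-64)*46 - 15600) = √(-5888 - 15600) = √(-21488) = 4*I*√1343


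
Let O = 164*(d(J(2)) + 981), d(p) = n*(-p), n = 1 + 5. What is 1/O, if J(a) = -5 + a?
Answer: 1/163836 ≈ 6.1037e-6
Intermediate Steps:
n = 6
d(p) = -6*p (d(p) = 6*(-p) = -6*p)
O = 163836 (O = 164*(-6*(-5 + 2) + 981) = 164*(-6*(-3) + 981) = 164*(18 + 981) = 164*999 = 163836)
1/O = 1/163836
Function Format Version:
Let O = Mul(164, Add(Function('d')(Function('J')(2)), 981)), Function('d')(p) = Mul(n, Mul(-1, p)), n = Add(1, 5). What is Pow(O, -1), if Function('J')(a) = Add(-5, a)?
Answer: Rational(1, 163836) ≈ 6.1037e-6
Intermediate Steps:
n = 6
Function('d')(p) = Mul(-6, p) (Function('d')(p) = Mul(6, Mul(-1, p)) = Mul(-6, p))
O = 163836 (O = Mul(164, Add(Mul(-6, Add(-5, 2)), 981)) = Mul(164, Add(Mul(-6, -3), 981)) = Mul(164, Add(18, 981)) = Mul(164, 999) = 163836)
Pow(O, -1) = Pow(163836, -1) = Rational(1, 163836)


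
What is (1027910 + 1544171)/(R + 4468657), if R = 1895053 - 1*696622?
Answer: 2572081/5667088 ≈ 0.45386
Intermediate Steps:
R = 1198431 (R = 1895053 - 696622 = 1198431)
(1027910 + 1544171)/(R + 4468657) = (1027910 + 1544171)/(1198431 + 4468657) = 2572081/5667088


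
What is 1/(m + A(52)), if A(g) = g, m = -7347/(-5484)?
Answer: 1828/97505 ≈ 0.018748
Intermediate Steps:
m = 2449/1828 (m = -7347*(-1/5484) = 2449/1828 ≈ 1.3397)
1/(m + A(52)) = 1/(2449/1828 + 52) = 1/(97505/1828) = 1828/97505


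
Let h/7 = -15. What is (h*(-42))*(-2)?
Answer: -8820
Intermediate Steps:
h = -105 (h = 7*(-15) = -105)
(h*(-42))*(-2) = -105*(-42)*(-2) = 4410*(-2) = -8820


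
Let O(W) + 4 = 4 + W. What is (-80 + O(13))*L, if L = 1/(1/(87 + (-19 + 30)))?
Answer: -6566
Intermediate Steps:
O(W) = W (O(W) = -4 + (4 + W) = W)
L = 98 (L = 1/(1/(87 + 11)) = 1/(1/98) = 98)
(-80 + O(13))*L = (-80 + 13)*98 = -67*98 = -6566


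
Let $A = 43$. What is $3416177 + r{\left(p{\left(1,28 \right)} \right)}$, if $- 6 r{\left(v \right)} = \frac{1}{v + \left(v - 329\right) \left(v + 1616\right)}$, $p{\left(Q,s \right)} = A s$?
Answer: $\frac{50601178947647}{14812224} \approx 3.4162 \cdot 10^{6}$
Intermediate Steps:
$p{\left(Q,s \right)} = 43 s$
$r{\left(v \right)} = - \frac{1}{6 \left(v + \left(-329 + v\right) \left(1616 + v\right)\right)}$ ($r{\left(v \right)} = - \frac{1}{6 \left(v + \left(v - 329\right) \left(v + 1616\right)\right)} = - \frac{1}{6 \left(v + \left(-329 + v\right) \left(1616 + v\right)\right)}$)
$3416177 + r{\left(p{\left(1,28 \right)} \right)} = 3416177 - \frac{1}{-3189984 + 6 \left(43 \cdot 28\right)^{2} + 7728 \cdot 43 \cdot 28} = 3416177 - \frac{1}{-3189984 + 6 \cdot 1204^{2} + 7728 \cdot 1204} = 3416177 - \frac{1}{-3189984 + 6 \cdot 1449616 + 9304512} = 3416177 - \frac{1}{-3189984 + 8697696 + 9304512} = 3416177 - \frac{1}{14812224} = \frac{50601178947647}{14812224}$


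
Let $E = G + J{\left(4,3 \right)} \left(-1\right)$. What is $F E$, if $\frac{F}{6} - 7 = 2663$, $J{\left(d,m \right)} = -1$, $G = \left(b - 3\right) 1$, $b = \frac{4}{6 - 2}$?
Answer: $-16020$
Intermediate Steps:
$b = 1$ ($b = \frac{4}{4} = 4 \cdot \frac{1}{4} = 1$)
$G = -2$ ($G = \left(1 - 3\right) 1 = \left(-2\right) 1 = -2$)
$F = 16020$ ($F = 42 + 6 \cdot 2663 = 42 + 15978 = 16020$)
$E = -1$ ($E = -2 - -1 = -2 + 1 = -1$)
$F E = 16020 \left(-1\right) = -16020$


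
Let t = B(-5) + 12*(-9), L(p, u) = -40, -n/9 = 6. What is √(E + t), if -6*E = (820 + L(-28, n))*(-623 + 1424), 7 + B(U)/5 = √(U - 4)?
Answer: √(-104273 + 15*I) ≈ 0.023 + 322.91*I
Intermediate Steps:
n = -54 (n = -9*6 = -54)
B(U) = -35 + 5*√(-4 + U) (B(U) = -35 + 5*√(U - 4) = -35 + 5*√(-4 + U))
t = -143 + 15*I (t = (-35 + 5*√(-4 - 5)) + 12*(-9) = (-35 + 5*√(-9)) - 108 = (-35 + 5*(3*I)) - 108 = (-35 + 15*I) - 108 = -143 + 15*I ≈ -143.0 + 15.0*I)
E = -104130 (E = -(820 - 40)*(-623 + 1424)/6 = -130*801 = -⅙*624780 = -104130)
√(E + t) = √(-104130 + (-143 + 15*I)) = √(-104273 + 15*I)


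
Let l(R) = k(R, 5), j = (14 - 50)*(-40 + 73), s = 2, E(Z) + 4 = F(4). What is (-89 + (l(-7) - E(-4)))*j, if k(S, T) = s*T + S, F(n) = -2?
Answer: 95040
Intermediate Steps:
E(Z) = -6 (E(Z) = -4 - 2 = -6)
j = -1188 (j = -36*33 = -1188)
k(S, T) = S + 2*T (k(S, T) = 2*T + S = S + 2*T)
l(R) = 10 + R (l(R) = R + 2*5 = R + 10 = 10 + R)
(-89 + (l(-7) - E(-4)))*j = (-89 + ((10 - 7) - 1*(-6)))*(-1188) = (-89 + (3 + 6))*(-1188) = (-89 + 9)*(-1188) = -80*(-1188) = 95040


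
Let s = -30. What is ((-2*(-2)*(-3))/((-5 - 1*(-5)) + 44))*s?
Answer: 90/11 ≈ 8.1818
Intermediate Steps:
((-2*(-2)*(-3))/((-5 - 1*(-5)) + 44))*s = ((-2*(-2)*(-3))/((-5 - 1*(-5)) + 44))*(-30) = ((4*(-3))/((-5 + 5) + 44))*(-30) = -12/(0 + 44)*(-30) = -12/44*(-30) = -12*1/44*(-30) = -3/11*(-30) = 90/11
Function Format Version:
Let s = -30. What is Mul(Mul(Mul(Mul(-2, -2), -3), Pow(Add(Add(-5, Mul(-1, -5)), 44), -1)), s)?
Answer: Rational(90, 11) ≈ 8.1818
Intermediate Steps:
Mul(Mul(Mul(Mul(-2, -2), -3), Pow(Add(Add(-5, Mul(-1, -5)), 44), -1)), s) = Mul(Mul(Mul(Mul(-2, -2), -3), Pow(Add(Add(-5, Mul(-1, -5)), 44), -1)), -30) = Mul(Mul(Mul(4, -3), Pow(Add(Add(-5, 5), 44), -1)), -30) = Mul(Mul(-12, Pow(Add(0, 44), -1)), -30) = Mul(Mul(-12, Pow(44, -1)), -30) = Mul(Mul(-12, Rational(1, 44)), -30) = Mul(Rational(-3, 11), -30) = Rational(90, 11)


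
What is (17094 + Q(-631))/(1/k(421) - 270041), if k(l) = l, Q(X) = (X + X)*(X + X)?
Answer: -338849849/56843630 ≈ -5.9611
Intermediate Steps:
Q(X) = 4*X² (Q(X) = (2*X)*(2*X) = 4*X²)
(17094 + Q(-631))/(1/k(421) - 270041) = (17094 + 4*(-631)²)/(1/421 - 270041) = (17094 + 4*398161)/(1/421 - 270041) = (17094 + 1592644)/(-113687260/421) = 1609738*(-421/113687260) = -338849849/56843630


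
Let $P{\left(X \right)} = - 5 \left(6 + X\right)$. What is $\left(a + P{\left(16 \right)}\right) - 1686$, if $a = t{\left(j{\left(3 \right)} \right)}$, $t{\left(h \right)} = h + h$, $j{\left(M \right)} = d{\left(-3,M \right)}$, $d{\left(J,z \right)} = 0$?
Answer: $-1796$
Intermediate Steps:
$j{\left(M \right)} = 0$
$P{\left(X \right)} = -30 - 5 X$
$t{\left(h \right)} = 2 h$
$a = 0$ ($a = 2 \cdot 0 = 0$)
$\left(a + P{\left(16 \right)}\right) - 1686 = \left(0 - 110\right) - 1686 = -110 - 1686 = -1796$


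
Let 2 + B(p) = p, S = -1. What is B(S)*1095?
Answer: -3285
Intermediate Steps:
B(p) = -2 + p
B(S)*1095 = (-2 - 1)*1095 = -3*1095 = -3285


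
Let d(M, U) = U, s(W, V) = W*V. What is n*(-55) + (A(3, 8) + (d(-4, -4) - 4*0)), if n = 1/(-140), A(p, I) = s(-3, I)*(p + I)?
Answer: -7493/28 ≈ -267.61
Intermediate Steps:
s(W, V) = V*W
A(p, I) = -3*I*(I + p) (A(p, I) = (I*(-3))*(p + I) = (-3*I)*(I + p) = -3*I*(I + p))
n = -1/140 ≈ -0.0071429
n*(-55) + (A(3, 8) + (d(-4, -4) - 4*0)) = -1/140*(-55) + (-3*8*(8 + 3) + (-4 - 4*0)) = 11/28 + (-3*8*11 + (-4 + 0)) = 11/28 + (-264 - 4) = 11/28 - 268 = -7493/28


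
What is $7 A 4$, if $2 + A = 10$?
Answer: $224$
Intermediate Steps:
$A = 8$ ($A = -2 + 10 = 8$)
$7 A 4 = 7 \cdot 8 \cdot 4 = 56 \cdot 4 = 224$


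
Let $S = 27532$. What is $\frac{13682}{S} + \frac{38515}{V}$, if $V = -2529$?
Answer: $- \frac{512896601}{34814214} \approx -14.732$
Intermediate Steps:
$\frac{13682}{S} + \frac{38515}{V} = \frac{13682}{27532} + \frac{38515}{-2529} = 13682 \cdot \frac{1}{27532} + 38515 \left(- \frac{1}{2529}\right) = \frac{6841}{13766} - \frac{38515}{2529} = - \frac{512896601}{34814214}$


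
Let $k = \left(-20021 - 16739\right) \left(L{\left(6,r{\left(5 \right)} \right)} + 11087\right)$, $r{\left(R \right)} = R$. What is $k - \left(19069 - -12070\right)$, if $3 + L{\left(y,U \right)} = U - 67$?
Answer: $-405199859$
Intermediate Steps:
$L{\left(y,U \right)} = -70 + U$ ($L{\left(y,U \right)} = -3 + \left(U - 67\right) = -3 + \left(-67 + U\right) = -70 + U$)
$k = -405168720$ ($k = \left(-20021 - 16739\right) \left(\left(-70 + 5\right) + 11087\right) = - 36760 \left(-65 + 11087\right) = \left(-36760\right) 11022 = -405168720$)
$k - \left(19069 - -12070\right) = -405168720 - \left(19069 - -12070\right) = -405168720 - \left(19069 + 12070\right) = -405168720 - 31139 = -405199859$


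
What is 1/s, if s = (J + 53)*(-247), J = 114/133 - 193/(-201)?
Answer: -1407/19050616 ≈ -7.3856e-5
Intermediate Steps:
J = 2557/1407 (J = 114*(1/133) - 193*(-1/201) = 6/7 + 193/201 = 2557/1407 ≈ 1.8173)
s = -19050616/1407 (s = (2557/1407 + 53)*(-247) = (77128/1407)*(-247) = -19050616/1407 ≈ -13540.)
1/s = 1/(-19050616/1407) = -1407/19050616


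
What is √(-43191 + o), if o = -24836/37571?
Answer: I*√60968486664187/37571 ≈ 207.83*I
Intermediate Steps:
o = -24836/37571 (o = -24836*1/37571 = -24836/37571 ≈ -0.66104)
√(-43191 + o) = √(-43191 - 24836/37571) = √(-1622753897/37571) = I*√60968486664187/37571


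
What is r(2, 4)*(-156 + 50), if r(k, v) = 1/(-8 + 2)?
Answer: 53/3 ≈ 17.667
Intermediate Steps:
r(k, v) = -⅙ (r(k, v) = 1/(-6) = -⅙)
r(2, 4)*(-156 + 50) = -(-156 + 50)/6 = -⅙*(-106) = 53/3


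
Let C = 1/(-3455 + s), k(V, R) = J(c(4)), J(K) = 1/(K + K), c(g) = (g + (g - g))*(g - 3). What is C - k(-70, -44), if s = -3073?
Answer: -817/6528 ≈ -0.12515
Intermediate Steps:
c(g) = g*(-3 + g) (c(g) = (g + 0)*(-3 + g) = g*(-3 + g))
J(K) = 1/(2*K)
k(V, R) = 1/8 (k(V, R) = 1/(2*((4*(-3 + 4)))) = 1/(2*((4*1))) = (1/2)/4 = (1/2)*(1/4) = 1/8)
C = -1/6528 (C = 1/(-3455 - 3073) = 1/(-6528) = -1/6528 ≈ -0.00015319)
C - k(-70, -44) = -1/6528 - 1*1/8 = -1/6528 - 1/8 = -817/6528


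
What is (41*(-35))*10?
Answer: -14350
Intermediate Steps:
(41*(-35))*10 = -1435*10 = -14350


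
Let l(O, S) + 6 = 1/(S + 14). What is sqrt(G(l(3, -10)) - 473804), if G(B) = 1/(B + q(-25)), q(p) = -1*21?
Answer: 2*I*sqrt(1356145606)/107 ≈ 688.33*I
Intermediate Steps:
l(O, S) = -6 + 1/(14 + S) (l(O, S) = -6 + 1/(S + 14) = -6 + 1/(14 + S))
q(p) = -21
G(B) = 1/(-21 + B) (G(B) = 1/(B - 21) = 1/(-21 + B))
sqrt(G(l(3, -10)) - 473804) = sqrt(1/(-21 + (-83 - 6*(-10))/(14 - 10)) - 473804) = sqrt(1/(-21 + (-83 + 60)/4) - 473804) = sqrt(1/(-21 + (1/4)*(-23)) - 473804) = sqrt(1/(-21 - 23/4) - 473804) = sqrt(1/(-107/4) - 473804) = sqrt(-4/107 - 473804) = sqrt(-50697032/107) = 2*I*sqrt(1356145606)/107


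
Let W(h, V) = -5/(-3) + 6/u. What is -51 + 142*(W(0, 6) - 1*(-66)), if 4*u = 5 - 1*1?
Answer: 31229/3 ≈ 10410.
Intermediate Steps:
u = 1 (u = (5 - 1*1)/4 = (5 - 1)/4 = (¼)*4 = 1)
W(h, V) = 23/3 (W(h, V) = -5/(-3) + 6/1 = -5*(-⅓) + 6*1 = 5/3 + 6 = 23/3)
-51 + 142*(W(0, 6) - 1*(-66)) = -51 + 142*(23/3 - 1*(-66)) = -51 + 142*(23/3 + 66) = -51 + 142*(221/3) = -51 + 31382/3 = 31229/3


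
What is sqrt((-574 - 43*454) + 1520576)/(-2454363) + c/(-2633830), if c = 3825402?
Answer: -1912701/1316915 - 8*sqrt(2605)/818121 ≈ -1.4529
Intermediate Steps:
sqrt((-574 - 43*454) + 1520576)/(-2454363) + c/(-2633830) = sqrt((-574 - 43*454) + 1520576)/(-2454363) + 3825402/(-2633830) = sqrt((-574 - 19522) + 1520576)*(-1/2454363) + 3825402*(-1/2633830) = sqrt(-20096 + 1520576)*(-1/2454363) - 1912701/1316915 = sqrt(1500480)*(-1/2454363) - 1912701/1316915 = (24*sqrt(2605))*(-1/2454363) - 1912701/1316915 = -8*sqrt(2605)/818121 - 1912701/1316915 = -1912701/1316915 - 8*sqrt(2605)/818121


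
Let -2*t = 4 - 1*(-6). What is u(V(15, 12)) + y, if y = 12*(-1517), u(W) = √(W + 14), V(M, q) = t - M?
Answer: -18204 + I*√6 ≈ -18204.0 + 2.4495*I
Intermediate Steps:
t = -5 (t = -(4 - 1*(-6))/2 = -(4 + 6)/2 = -½*10 = -5)
V(M, q) = -5 - M
u(W) = √(14 + W)
y = -18204
u(V(15, 12)) + y = √(14 + (-5 - 1*15)) - 18204 = √(14 + (-5 - 15)) - 18204 = √(14 - 20) - 18204 = √(-6) - 18204 = I*√6 - 18204 = -18204 + I*√6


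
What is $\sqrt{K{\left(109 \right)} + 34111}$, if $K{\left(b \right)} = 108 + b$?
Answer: $2 \sqrt{8582} \approx 185.28$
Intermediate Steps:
$\sqrt{K{\left(109 \right)} + 34111} = \sqrt{\left(108 + 109\right) + 34111} = \sqrt{217 + 34111} = \sqrt{34328} = 2 \sqrt{8582}$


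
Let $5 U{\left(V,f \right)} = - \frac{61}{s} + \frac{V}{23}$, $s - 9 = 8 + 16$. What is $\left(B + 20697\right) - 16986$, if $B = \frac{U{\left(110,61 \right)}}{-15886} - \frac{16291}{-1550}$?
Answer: $\frac{17387905235066}{4672271175} \approx 3721.5$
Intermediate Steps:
$s = 33$ ($s = 9 + \left(8 + 16\right) = 9 + 24 = 33$)
$U{\left(V,f \right)} = - \frac{61}{165} + \frac{V}{115}$ ($U{\left(V,f \right)} = \frac{- \frac{61}{33} + \frac{V}{23}}{5} = - \frac{61}{165} + \frac{V}{115}$)
$B = \frac{49106904641}{4672271175}$ ($B = \frac{- \frac{61}{165} + \frac{1}{115} \cdot 110}{-15886} - \frac{16291}{-1550} = \left(- \frac{61}{165} + \frac{22}{23}\right) \left(- \frac{1}{15886}\right) - - \frac{16291}{1550} = \frac{2227}{3795} \left(- \frac{1}{15886}\right) + \frac{16291}{1550} = - \frac{2227}{60287370} + \frac{16291}{1550} = \frac{49106904641}{4672271175} \approx 10.51$)
$\left(B + 20697\right) - 16986 = \left(\frac{49106904641}{4672271175} + 20697\right) - 16986 = \frac{96751103413616}{4672271175} - 16986 = \frac{17387905235066}{4672271175}$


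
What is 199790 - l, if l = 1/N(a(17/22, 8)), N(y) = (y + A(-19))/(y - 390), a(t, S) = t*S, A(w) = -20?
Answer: 15181929/76 ≈ 1.9976e+5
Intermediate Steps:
a(t, S) = S*t
N(y) = (-20 + y)/(-390 + y) (N(y) = (y - 20)/(y - 390) = (-20 + y)/(-390 + y))
l = 2111/76 (l = 1/((-20 + 8*(17/22))/(-390 + 8*(17/22))) = 1/((-20 + 68/11)/(-390 + 68/11)) = 1/(-152/11/(-4222/11)) = 1/(-11/4222*(-152/11)) = 1/(76/2111) = 2111/76 ≈ 27.776)
199790 - l = 199790 - 1*2111/76 = 199790 - 2111/76 = 15181929/76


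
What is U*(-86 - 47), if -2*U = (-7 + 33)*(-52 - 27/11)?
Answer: -1035671/11 ≈ -94152.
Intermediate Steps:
U = 7787/11 (U = -(-7 + 33)*(-52 - 27/11)/2 = -13*(-52 - 27*1/11) = -13*(-52 - 27/11) = -13*(-599)/11 = -½*(-15574/11) = 7787/11 ≈ 707.91)
U*(-86 - 47) = 7787*(-86 - 47)/11 = (7787/11)*(-133) = -1035671/11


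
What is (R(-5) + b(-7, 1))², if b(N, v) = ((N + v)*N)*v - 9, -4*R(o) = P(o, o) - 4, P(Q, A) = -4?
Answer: 1225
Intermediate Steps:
R(o) = 2 (R(o) = -(-4 - 4)/4 = -¼*(-8) = 2)
b(N, v) = -9 + N*v*(N + v) (b(N, v) = (N*(N + v))*v - 9 = N*v*(N + v) - 9 = -9 + N*v*(N + v))
(R(-5) + b(-7, 1))² = (2 + (-9 - 7*1² + 1*(-7)²))² = (2 + (-9 - 7*1 + 1*49))² = (2 + (-9 - 7 + 49))² = (2 + 33)² = 35² = 1225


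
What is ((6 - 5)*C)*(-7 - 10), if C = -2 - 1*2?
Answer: 68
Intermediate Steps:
C = -4 (C = -2 - 2 = -4)
((6 - 5)*C)*(-7 - 10) = ((6 - 5)*(-4))*(-7 - 10) = (1*(-4))*(-17) = -4*(-17) = 68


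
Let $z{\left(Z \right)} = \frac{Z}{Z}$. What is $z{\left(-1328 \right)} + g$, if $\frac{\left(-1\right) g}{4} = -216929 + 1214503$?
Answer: $-3990295$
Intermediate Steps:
$g = -3990296$ ($g = - 4 \left(-216929 + 1214503\right) = \left(-4\right) 997574 = -3990296$)
$z{\left(Z \right)} = 1$
$z{\left(-1328 \right)} + g = 1 - 3990296 = -3990295$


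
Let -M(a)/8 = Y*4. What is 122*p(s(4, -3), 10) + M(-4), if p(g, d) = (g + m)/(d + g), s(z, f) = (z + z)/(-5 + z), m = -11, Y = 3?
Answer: -1255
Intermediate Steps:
M(a) = -96 (M(a) = -24*4 = -8*12 = -96)
s(z, f) = 2*z/(-5 + z) (s(z, f) = (2*z)/(-5 + z) = 2*z/(-5 + z))
p(g, d) = (-11 + g)/(d + g) (p(g, d) = (g - 11)/(d + g) = (-11 + g)/(d + g))
122*p(s(4, -3), 10) + M(-4) = 122*((-11 + 2*4/(-5 + 4))/(10 + 2*4/(-5 + 4))) - 96 = 122*((-11 + 2*4/(-1))/(10 + 2*4/(-1))) - 96 = 122*((-11 + 2*4*(-1))/(10 + 2*4*(-1))) - 96 = 122*((-11 - 8)/(10 - 8)) - 96 = 122*(-19/2) - 96 = -1159 - 96 = -1255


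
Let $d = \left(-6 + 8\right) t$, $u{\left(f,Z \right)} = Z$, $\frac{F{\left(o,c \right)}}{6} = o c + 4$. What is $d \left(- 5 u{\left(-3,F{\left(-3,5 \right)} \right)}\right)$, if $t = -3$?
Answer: $-1980$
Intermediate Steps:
$F{\left(o,c \right)} = 24 + 6 c o$ ($F{\left(o,c \right)} = 6 \left(o c + 4\right) = 6 \left(c o + 4\right) = 6 \left(4 + c o\right) = 24 + 6 c o$)
$d = -6$ ($d = \left(-6 + 8\right) \left(-3\right) = 2 \left(-3\right) = -6$)
$d \left(- 5 u{\left(-3,F{\left(-3,5 \right)} \right)}\right) = - 6 \left(- 5 \left(24 + 6 \cdot 5 \left(-3\right)\right)\right) = - 6 \left(- 5 \left(24 - 90\right)\right) = - 6 \left(\left(-5\right) \left(-66\right)\right) = \left(-6\right) 330 = -1980$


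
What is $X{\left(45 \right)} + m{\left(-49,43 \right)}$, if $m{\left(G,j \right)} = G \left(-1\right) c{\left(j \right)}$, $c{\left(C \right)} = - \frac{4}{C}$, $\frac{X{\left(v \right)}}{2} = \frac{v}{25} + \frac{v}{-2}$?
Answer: $- \frac{9881}{215} \approx -45.958$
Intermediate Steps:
$X{\left(v \right)} = - \frac{23 v}{25}$ ($X{\left(v \right)} = 2 \left(\frac{v}{25} + \frac{v}{-2}\right) = 2 \left(v \frac{1}{25} + v \left(- \frac{1}{2}\right)\right) = 2 \left(\frac{v}{25} - \frac{v}{2}\right) = 2 \left(- \frac{23 v}{50}\right) = - \frac{23 v}{25}$)
$m{\left(G,j \right)} = \frac{4 G}{j}$ ($m{\left(G,j \right)} = G \left(-1\right) \left(- \frac{4}{j}\right) = - G \left(- \frac{4}{j}\right) = \frac{4 G}{j}$)
$X{\left(45 \right)} + m{\left(-49,43 \right)} = \left(- \frac{23}{25}\right) 45 + 4 \left(-49\right) \frac{1}{43} = - \frac{207}{5} + 4 \left(-49\right) \frac{1}{43} = - \frac{207}{5} - \frac{196}{43} = - \frac{9881}{215}$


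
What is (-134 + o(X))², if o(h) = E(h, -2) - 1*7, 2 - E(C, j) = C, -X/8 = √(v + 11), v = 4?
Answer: 20281 - 2224*√15 ≈ 11667.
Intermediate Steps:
X = -8*√15 (X = -8*√(4 + 11) = -8*√15 ≈ -30.984)
E(C, j) = 2 - C
o(h) = -5 - h (o(h) = (2 - h) - 1*7 = (2 - h) - 7 = -5 - h)
(-134 + o(X))² = (-134 + (-5 - (-8)*√15))² = (-134 + (-5 + 8*√15))² = (-139 + 8*√15)²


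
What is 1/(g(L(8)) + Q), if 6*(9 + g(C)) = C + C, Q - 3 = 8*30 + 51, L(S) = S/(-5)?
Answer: 15/4267 ≈ 0.0035154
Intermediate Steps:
L(S) = -S/5 (L(S) = S*(-⅕) = -S/5)
Q = 294 (Q = 3 + (8*30 + 51) = 3 + (240 + 51) = 3 + 291 = 294)
g(C) = -9 + C/3 (g(C) = -9 + (C + C)/6 = -9 + (2*C)/6 = -9 + C/3)
1/(g(L(8)) + Q) = 1/((-9 + (-⅕*8)/3) + 294) = 1/((-9 + (⅓)*(-8/5)) + 294) = 1/((-9 - 8/15) + 294) = 1/(-143/15 + 294) = 1/(4267/15) = 15/4267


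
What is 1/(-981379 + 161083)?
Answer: -1/820296 ≈ -1.2191e-6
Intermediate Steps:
1/(-981379 + 161083) = 1/(-820296) = -1/820296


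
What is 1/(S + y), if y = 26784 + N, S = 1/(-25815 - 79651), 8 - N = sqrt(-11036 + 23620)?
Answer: 298009483058086/7984130094463663937 + 244707697432*sqrt(26)/7984130094463663937 ≈ 3.7481e-5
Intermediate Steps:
N = 8 - 22*sqrt(26) (N = 8 - sqrt(-11036 + 23620) = 8 - sqrt(12584) = 8 - 22*sqrt(26) ≈ -104.18)
S = -1/105466 (S = 1/(-105466) = -1/105466 ≈ -9.4817e-6)
y = 26792 - 22*sqrt(26) (y = 26784 + (8 - 22*sqrt(26)) = 26792 - 22*sqrt(26) ≈ 26680.)
1/(S + y) = 1/(-1/105466 + (26792 - 22*sqrt(26))) = 1/(2825645071/105466 - 22*sqrt(26))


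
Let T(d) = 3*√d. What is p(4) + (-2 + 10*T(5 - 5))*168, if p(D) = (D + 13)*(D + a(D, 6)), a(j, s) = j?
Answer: -200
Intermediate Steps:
p(D) = 2*D*(13 + D) (p(D) = (D + 13)*(D + D) = (13 + D)*(2*D) = 2*D*(13 + D))
p(4) + (-2 + 10*T(5 - 5))*168 = 2*4*(13 + 4) + (-2 + 10*(3*√(5 - 5)))*168 = 2*4*17 + (-2 + 10*(3*√0))*168 = 136 + (-2 + 10*(3*0))*168 = 136 + (-2 + 10*0)*168 = 136 + (-2 + 0)*168 = 136 - 2*168 = 136 - 336 = -200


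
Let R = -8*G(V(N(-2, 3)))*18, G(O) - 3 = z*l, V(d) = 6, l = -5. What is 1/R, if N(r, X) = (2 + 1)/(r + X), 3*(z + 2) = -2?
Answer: -1/2352 ≈ -0.00042517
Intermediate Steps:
z = -8/3 (z = -2 + (⅓)*(-2) = -2 - ⅔ = -8/3 ≈ -2.6667)
N(r, X) = 3/(X + r)
G(O) = 49/3 (G(O) = 3 - 8/3*(-5) = 3 + 40/3 = 49/3)
R = -2352 (R = -8*49/3*18 = -392/3*18 = -2352)
1/R = 1/(-2352) = -1/2352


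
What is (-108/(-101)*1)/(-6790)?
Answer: -54/342895 ≈ -0.00015748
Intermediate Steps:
(-108/(-101)*1)/(-6790) = (-108*(-1/101)*1)*(-1/6790) = ((108/101)*1)*(-1/6790) = (108/101)*(-1/6790) = -54/342895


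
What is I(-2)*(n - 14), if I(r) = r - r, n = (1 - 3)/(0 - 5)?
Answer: 0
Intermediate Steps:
n = ⅖ (n = -2/(-5) = -2*(-⅕) = ⅖ ≈ 0.40000)
I(r) = 0
I(-2)*(n - 14) = 0*(⅖ - 14) = 0*(-68/5) = 0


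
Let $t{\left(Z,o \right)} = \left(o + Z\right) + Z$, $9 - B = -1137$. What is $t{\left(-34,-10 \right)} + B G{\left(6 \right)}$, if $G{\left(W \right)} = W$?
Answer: $6798$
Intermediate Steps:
$B = 1146$ ($B = 9 - -1137 = 9 + 1137 = 1146$)
$t{\left(Z,o \right)} = o + 2 Z$ ($t{\left(Z,o \right)} = \left(Z + o\right) + Z = o + 2 Z$)
$t{\left(-34,-10 \right)} + B G{\left(6 \right)} = \left(-10 + 2 \left(-34\right)\right) + 1146 \cdot 6 = \left(-10 - 68\right) + 6876 = -78 + 6876 = 6798$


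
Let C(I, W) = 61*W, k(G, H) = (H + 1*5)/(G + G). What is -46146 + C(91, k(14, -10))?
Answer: -1292393/28 ≈ -46157.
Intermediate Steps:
k(G, H) = (5 + H)/(2*G) (k(G, H) = (H + 5)/((2*G)) = (5 + H)*(1/(2*G)) = (5 + H)/(2*G))
-46146 + C(91, k(14, -10)) = -46146 + 61*((1/2)*(5 - 10)/14) = -46146 + 61*((1/2)*(1/14)*(-5)) = -46146 + 61*(-5/28) = -46146 - 305/28 = -1292393/28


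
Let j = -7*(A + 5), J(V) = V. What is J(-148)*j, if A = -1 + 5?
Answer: 9324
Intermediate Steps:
A = 4
j = -63 (j = -7*(4 + 5) = -7*9 = -63)
J(-148)*j = -148*(-63) = 9324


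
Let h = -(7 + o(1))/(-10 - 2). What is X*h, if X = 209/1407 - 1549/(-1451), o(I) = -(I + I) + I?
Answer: 1241351/2041557 ≈ 0.60804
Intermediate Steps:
o(I) = -I (o(I) = -2*I + I = -I)
h = 1/2 (h = -(7 - 1*1)/(-10 - 2) = -(7 - 1)/(-12) = -6*(-1)/12 = -1*(-1/2) = 1/2 ≈ 0.50000)
X = 2482702/2041557 (X = 209*(1/1407) - 1549*(-1/1451) = 209/1407 + 1549/1451 = 2482702/2041557 ≈ 1.2161)
X*h = (2482702/2041557)*(1/2) = 1241351/2041557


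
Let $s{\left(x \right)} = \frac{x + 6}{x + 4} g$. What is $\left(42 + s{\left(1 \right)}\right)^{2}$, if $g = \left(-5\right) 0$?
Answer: $1764$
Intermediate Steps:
$g = 0$
$s{\left(x \right)} = 0$ ($s{\left(x \right)} = \frac{x + 6}{x + 4} \cdot 0 = \frac{6 + x}{4 + x} 0 = 0$)
$\left(42 + s{\left(1 \right)}\right)^{2} = \left(42 + 0\right)^{2} = 42^{2} = 1764$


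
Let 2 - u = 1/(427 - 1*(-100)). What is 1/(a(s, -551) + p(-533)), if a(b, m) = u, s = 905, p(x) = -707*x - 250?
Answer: 527/198459240 ≈ 2.6555e-6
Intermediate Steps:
p(x) = -250 - 707*x
u = 1053/527 (u = 2 - 1/(427 - 1*(-100)) = 2 - 1/(427 + 100) = 2 - 1/527 = 1053/527 ≈ 1.9981)
a(b, m) = 1053/527
1/(a(s, -551) + p(-533)) = 1/(1053/527 + (-250 - 707*(-533))) = 1/(1053/527 + (-250 + 376831)) = 1/(1053/527 + 376581) = 1/(198459240/527) = 527/198459240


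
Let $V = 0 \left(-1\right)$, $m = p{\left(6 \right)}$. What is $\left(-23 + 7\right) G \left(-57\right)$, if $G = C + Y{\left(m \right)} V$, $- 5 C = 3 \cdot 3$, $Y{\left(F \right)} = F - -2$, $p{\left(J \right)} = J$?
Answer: $- \frac{8208}{5} \approx -1641.6$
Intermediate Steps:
$m = 6$
$V = 0$
$Y{\left(F \right)} = 2 + F$ ($Y{\left(F \right)} = F + 2 = 2 + F$)
$C = - \frac{9}{5}$ ($C = - \frac{3 \cdot 3}{5} = \left(- \frac{1}{5}\right) 9 = - \frac{9}{5} \approx -1.8$)
$G = - \frac{9}{5}$ ($G = - \frac{9}{5} + \left(2 + 6\right) 0 = - \frac{9}{5} + 8 \cdot 0 = - \frac{9}{5} + 0 = - \frac{9}{5} \approx -1.8$)
$\left(-23 + 7\right) G \left(-57\right) = \left(-23 + 7\right) \left(- \frac{9}{5}\right) \left(-57\right) = \left(-16\right) \left(- \frac{9}{5}\right) \left(-57\right) = \frac{144}{5} \left(-57\right) = - \frac{8208}{5}$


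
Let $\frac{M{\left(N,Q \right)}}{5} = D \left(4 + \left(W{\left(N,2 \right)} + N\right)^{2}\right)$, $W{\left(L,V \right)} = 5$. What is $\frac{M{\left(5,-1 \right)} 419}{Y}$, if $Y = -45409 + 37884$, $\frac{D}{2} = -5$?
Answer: $\frac{87152}{301} \approx 289.54$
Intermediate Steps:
$D = -10$ ($D = 2 \left(-5\right) = -10$)
$Y = -7525$
$M{\left(N,Q \right)} = -200 - 50 \left(5 + N\right)^{2}$ ($M{\left(N,Q \right)} = 5 \left(- 10 \left(4 + \left(5 + N\right)^{2}\right)\right) = 5 \left(-40 - 10 \left(5 + N\right)^{2}\right) = -200 - 50 \left(5 + N\right)^{2}$)
$\frac{M{\left(5,-1 \right)} 419}{Y} = \frac{\left(-200 - 50 \left(5 + 5\right)^{2}\right) 419}{-7525} = \left(-200 - 50 \cdot 10^{2}\right) 419 \left(- \frac{1}{7525}\right) = \left(-200 - 5000\right) 419 \left(- \frac{1}{7525}\right) = \left(-5200\right) 419 \left(- \frac{1}{7525}\right) = \left(-2178800\right) \left(- \frac{1}{7525}\right) = \frac{87152}{301}$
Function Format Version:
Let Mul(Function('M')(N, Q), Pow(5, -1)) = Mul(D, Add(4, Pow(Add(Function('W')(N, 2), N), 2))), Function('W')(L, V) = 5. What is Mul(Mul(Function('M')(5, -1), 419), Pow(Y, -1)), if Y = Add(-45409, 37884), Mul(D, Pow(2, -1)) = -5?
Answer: Rational(87152, 301) ≈ 289.54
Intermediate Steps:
D = -10 (D = Mul(2, -5) = -10)
Y = -7525
Function('M')(N, Q) = Add(-200, Mul(-50, Pow(Add(5, N), 2))) (Function('M')(N, Q) = Mul(5, Mul(-10, Add(4, Pow(Add(5, N), 2)))) = Mul(5, Add(-40, Mul(-10, Pow(Add(5, N), 2)))) = Add(-200, Mul(-50, Pow(Add(5, N), 2))))
Mul(Mul(Function('M')(5, -1), 419), Pow(Y, -1)) = Mul(Mul(Add(-200, Mul(-50, Pow(Add(5, 5), 2))), 419), Pow(-7525, -1)) = Mul(Mul(Add(-200, Mul(-50, Pow(10, 2))), 419), Rational(-1, 7525)) = Mul(Mul(Add(-200, Mul(-50, 100)), 419), Rational(-1, 7525)) = Mul(Mul(Add(-200, -5000), 419), Rational(-1, 7525)) = Mul(Mul(-5200, 419), Rational(-1, 7525)) = Mul(-2178800, Rational(-1, 7525)) = Rational(87152, 301)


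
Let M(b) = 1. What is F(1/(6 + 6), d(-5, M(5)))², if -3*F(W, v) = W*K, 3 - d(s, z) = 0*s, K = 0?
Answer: 0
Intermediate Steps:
d(s, z) = 3 (d(s, z) = 3 - 0*s = 3 - 1*0 = 3 + 0 = 3)
F(W, v) = 0 (F(W, v) = -W*0/3 = -⅓*0 = 0)
F(1/(6 + 6), d(-5, M(5)))² = 0² = 0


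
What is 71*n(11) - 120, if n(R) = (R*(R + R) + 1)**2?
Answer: 4192359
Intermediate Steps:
n(R) = (1 + 2*R**2)**2 (n(R) = (R*(2*R) + 1)**2 = (2*R**2 + 1)**2 = (1 + 2*R**2)**2)
71*n(11) - 120 = 71*(1 + 2*11**2)**2 - 120 = 71*(1 + 2*121)**2 - 120 = 71*(1 + 242)**2 - 120 = 71*243**2 - 120 = 71*59049 - 120 = 4192479 - 120 = 4192359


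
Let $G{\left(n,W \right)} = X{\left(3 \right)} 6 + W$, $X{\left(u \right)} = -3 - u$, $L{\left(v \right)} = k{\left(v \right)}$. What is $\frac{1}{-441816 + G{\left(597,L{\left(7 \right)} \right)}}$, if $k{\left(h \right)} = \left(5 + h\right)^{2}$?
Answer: $- \frac{1}{441708} \approx -2.2639 \cdot 10^{-6}$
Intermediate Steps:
$L{\left(v \right)} = \left(5 + v\right)^{2}$
$G{\left(n,W \right)} = -36 + W$ ($G{\left(n,W \right)} = \left(-3 - 3\right) 6 + W = \left(-6\right) 6 + W = -36 + W$)
$\frac{1}{-441816 + G{\left(597,L{\left(7 \right)} \right)}} = \frac{1}{-441816 - \left(36 - \left(5 + 7\right)^{2}\right)} = \frac{1}{-441816 - \left(36 - 12^{2}\right)} = \frac{1}{-441816 + \left(-36 + 144\right)} = \frac{1}{-441816 + 108} = \frac{1}{-441708} = - \frac{1}{441708}$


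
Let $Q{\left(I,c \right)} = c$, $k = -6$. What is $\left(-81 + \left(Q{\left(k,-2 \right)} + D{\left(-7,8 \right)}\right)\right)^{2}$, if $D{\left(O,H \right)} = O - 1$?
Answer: $8281$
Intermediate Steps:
$D{\left(O,H \right)} = -1 + O$ ($D{\left(O,H \right)} = O - 1 = -1 + O$)
$\left(-81 + \left(Q{\left(k,-2 \right)} + D{\left(-7,8 \right)}\right)\right)^{2} = \left(-81 - 10\right)^{2} = \left(-91\right)^{2} = 8281$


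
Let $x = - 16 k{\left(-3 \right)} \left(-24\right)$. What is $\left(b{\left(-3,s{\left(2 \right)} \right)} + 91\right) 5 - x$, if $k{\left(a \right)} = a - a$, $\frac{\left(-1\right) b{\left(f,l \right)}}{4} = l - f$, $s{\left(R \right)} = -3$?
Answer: $455$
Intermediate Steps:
$b{\left(f,l \right)} = - 4 l + 4 f$ ($b{\left(f,l \right)} = - 4 \left(l - f\right) = - 4 l + 4 f$)
$k{\left(a \right)} = 0$
$x = 0$ ($x = \left(-16\right) 0 \left(-24\right) = 0 \left(-24\right) = 0$)
$\left(b{\left(-3,s{\left(2 \right)} \right)} + 91\right) 5 - x = \left(\left(\left(-4\right) \left(-3\right) + 4 \left(-3\right)\right) + 91\right) 5 - 0 = \left(\left(12 - 12\right) + 91\right) 5 + 0 = \left(0 + 91\right) 5 + 0 = 91 \cdot 5 + 0 = 455 + 0 = 455$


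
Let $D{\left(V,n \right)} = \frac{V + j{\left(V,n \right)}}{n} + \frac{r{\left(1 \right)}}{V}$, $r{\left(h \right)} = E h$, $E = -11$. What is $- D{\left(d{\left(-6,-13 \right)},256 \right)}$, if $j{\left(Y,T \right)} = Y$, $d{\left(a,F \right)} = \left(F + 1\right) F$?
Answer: $- \frac{1433}{1248} \approx -1.1482$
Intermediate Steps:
$d{\left(a,F \right)} = F \left(1 + F\right)$ ($d{\left(a,F \right)} = \left(1 + F\right) F = F \left(1 + F\right)$)
$r{\left(h \right)} = - 11 h$
$D{\left(V,n \right)} = - \frac{11}{V} + \frac{2 V}{n}$ ($D{\left(V,n \right)} = \frac{V + V}{n} + \frac{\left(-11\right) 1}{V} = \frac{2 V}{n} - \frac{11}{V} = - \frac{11}{V} + \frac{2 V}{n}$)
$- D{\left(d{\left(-6,-13 \right)},256 \right)} = - (- \frac{11}{\left(-13\right) \left(1 - 13\right)} + \frac{2 \left(- 13 \left(1 - 13\right)\right)}{256}) = - (- \frac{11}{\left(-13\right) \left(-12\right)} + 2 \left(\left(-13\right) \left(-12\right)\right) \frac{1}{256}) = - (- \frac{11}{156} + 2 \cdot 156 \cdot \frac{1}{256}) = - (\left(-11\right) \frac{1}{156} + \frac{39}{32}) = - (- \frac{11}{156} + \frac{39}{32}) = \left(-1\right) \frac{1433}{1248} = - \frac{1433}{1248}$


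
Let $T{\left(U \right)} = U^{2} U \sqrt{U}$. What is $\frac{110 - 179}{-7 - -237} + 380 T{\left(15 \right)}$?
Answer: $- \frac{3}{10} + 1282500 \sqrt{15} \approx 4.9671 \cdot 10^{6}$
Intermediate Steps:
$T{\left(U \right)} = U^{\frac{7}{2}}$ ($T{\left(U \right)} = U^{3} \sqrt{U} = U^{\frac{7}{2}}$)
$\frac{110 - 179}{-7 - -237} + 380 T{\left(15 \right)} = \frac{110 - 179}{-7 - -237} + 380 \cdot 15^{\frac{7}{2}} = - \frac{69}{-7 + 237} + 380 \cdot 3375 \sqrt{15} = - \frac{69}{230} + 1282500 \sqrt{15} = \left(-69\right) \frac{1}{230} + 1282500 \sqrt{15} = - \frac{3}{10} + 1282500 \sqrt{15}$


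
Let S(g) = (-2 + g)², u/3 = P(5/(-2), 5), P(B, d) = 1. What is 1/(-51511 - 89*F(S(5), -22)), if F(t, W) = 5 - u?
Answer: -1/51689 ≈ -1.9346e-5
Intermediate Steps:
u = 3 (u = 3*1 = 3)
F(t, W) = 2 (F(t, W) = 5 - 1*3 = 5 - 3 = 2)
1/(-51511 - 89*F(S(5), -22)) = 1/(-51511 - 89*2) = 1/(-51511 - 178) = 1/(-51689) = -1/51689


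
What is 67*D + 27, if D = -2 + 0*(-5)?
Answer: -107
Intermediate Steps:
D = -2 (D = -2 + 0 = -2)
67*D + 27 = 67*(-2) + 27 = -134 + 27 = -107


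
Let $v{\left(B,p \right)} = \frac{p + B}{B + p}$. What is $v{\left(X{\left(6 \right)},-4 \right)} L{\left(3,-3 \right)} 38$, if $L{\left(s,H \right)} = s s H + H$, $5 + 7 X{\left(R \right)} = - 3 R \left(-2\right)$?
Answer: $-1140$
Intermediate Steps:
$X{\left(R \right)} = - \frac{5}{7} + \frac{6 R}{7}$ ($X{\left(R \right)} = - \frac{5}{7} + \frac{- 3 R \left(-2\right)}{7} = - \frac{5}{7} + \frac{6 R}{7}$)
$L{\left(s,H \right)} = H + H s^{2}$ ($L{\left(s,H \right)} = s^{2} H + H = H s^{2} + H = H + H s^{2}$)
$v{\left(B,p \right)} = 1$ ($v{\left(B,p \right)} = \frac{B + p}{B + p} = 1$)
$v{\left(X{\left(6 \right)},-4 \right)} L{\left(3,-3 \right)} 38 = 1 \left(- 3 \left(1 + 3^{2}\right)\right) 38 = 1 \left(- 3 \left(1 + 9\right)\right) 38 = 1 \left(\left(-3\right) 10\right) 38 = 1 \left(-30\right) 38 = \left(-30\right) 38 = -1140$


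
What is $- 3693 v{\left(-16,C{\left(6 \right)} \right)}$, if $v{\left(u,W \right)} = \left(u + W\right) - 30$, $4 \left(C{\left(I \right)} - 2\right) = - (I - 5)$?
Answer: $\frac{653661}{4} \approx 1.6342 \cdot 10^{5}$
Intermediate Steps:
$C{\left(I \right)} = \frac{13}{4} - \frac{I}{4}$ ($C{\left(I \right)} = 2 + \frac{\left(-1\right) \left(I - 5\right)}{4} = 2 + \frac{\left(-1\right) \left(-5 + I\right)}{4} = 2 + \frac{5 - I}{4} = 2 - \left(- \frac{5}{4} + \frac{I}{4}\right) = \frac{13}{4} - \frac{I}{4}$)
$v{\left(u,W \right)} = -30 + W + u$ ($v{\left(u,W \right)} = \left(W + u\right) - 30 = -30 + W + u$)
$- 3693 v{\left(-16,C{\left(6 \right)} \right)} = - 3693 \left(-30 + \left(\frac{13}{4} - \frac{3}{2}\right) - 16\right) = - 3693 \left(-30 + \frac{7}{4} - 16\right) = \left(-3693\right) \left(- \frac{177}{4}\right) = \frac{653661}{4}$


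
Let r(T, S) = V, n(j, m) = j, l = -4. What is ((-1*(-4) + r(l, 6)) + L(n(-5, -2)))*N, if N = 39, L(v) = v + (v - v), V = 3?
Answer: 78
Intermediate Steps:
r(T, S) = 3
L(v) = v (L(v) = v + 0 = v)
((-1*(-4) + r(l, 6)) + L(n(-5, -2)))*N = ((-1*(-4) + 3) - 5)*39 = ((4 + 3) - 5)*39 = (7 - 5)*39 = 2*39 = 78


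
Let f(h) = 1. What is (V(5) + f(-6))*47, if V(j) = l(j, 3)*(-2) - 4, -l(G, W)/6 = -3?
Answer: -1833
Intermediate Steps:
l(G, W) = 18 (l(G, W) = -6*(-3) = 18)
V(j) = -40 (V(j) = 18*(-2) - 4 = -36 - 4 = -40)
(V(5) + f(-6))*47 = (-40 + 1)*47 = -39*47 = -1833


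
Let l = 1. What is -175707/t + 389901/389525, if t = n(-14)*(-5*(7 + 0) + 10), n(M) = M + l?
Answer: -2732622054/5063825 ≈ -539.64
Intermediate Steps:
n(M) = 1 + M (n(M) = M + 1 = 1 + M)
t = 325 (t = (1 - 14)*(-5*(7 + 0) + 10) = -13*(-5*7 + 10) = -13*(-35 + 10) = -13*(-25) = 325)
-175707/t + 389901/389525 = -175707/325 + 389901/389525 = -2732622054/5063825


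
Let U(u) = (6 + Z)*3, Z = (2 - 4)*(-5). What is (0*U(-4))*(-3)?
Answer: 0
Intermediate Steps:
Z = 10 (Z = -2*(-5) = 10)
U(u) = 48 (U(u) = (6 + 10)*3 = 16*3 = 48)
(0*U(-4))*(-3) = (0*48)*(-3) = 0*(-3) = 0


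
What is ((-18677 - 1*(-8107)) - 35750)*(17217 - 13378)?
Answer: -177822480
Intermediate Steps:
((-18677 - 1*(-8107)) - 35750)*(17217 - 13378) = ((-18677 + 8107) - 35750)*3839 = (-10570 - 35750)*3839 = -46320*3839 = -177822480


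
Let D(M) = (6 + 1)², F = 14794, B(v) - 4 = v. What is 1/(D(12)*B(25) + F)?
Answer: 1/16215 ≈ 6.1671e-5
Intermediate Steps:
B(v) = 4 + v
D(M) = 49 (D(M) = 7² = 49)
1/(D(12)*B(25) + F) = 1/(49*(4 + 25) + 14794) = 1/(49*29 + 14794) = 1/(1421 + 14794) = 1/16215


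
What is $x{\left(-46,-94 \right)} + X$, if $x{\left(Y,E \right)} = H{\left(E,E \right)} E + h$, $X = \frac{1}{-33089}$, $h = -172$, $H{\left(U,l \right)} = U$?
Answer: $\frac{286683095}{33089} \approx 8664.0$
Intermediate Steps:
$X = - \frac{1}{33089} \approx -3.0222 \cdot 10^{-5}$
$x{\left(Y,E \right)} = -172 + E^{2}$ ($x{\left(Y,E \right)} = E E - 172 = E^{2} - 172 = -172 + E^{2}$)
$x{\left(-46,-94 \right)} + X = \left(-172 + \left(-94\right)^{2}\right) - \frac{1}{33089} = \left(-172 + 8836\right) - \frac{1}{33089} = 8664 - \frac{1}{33089} = \frac{286683095}{33089}$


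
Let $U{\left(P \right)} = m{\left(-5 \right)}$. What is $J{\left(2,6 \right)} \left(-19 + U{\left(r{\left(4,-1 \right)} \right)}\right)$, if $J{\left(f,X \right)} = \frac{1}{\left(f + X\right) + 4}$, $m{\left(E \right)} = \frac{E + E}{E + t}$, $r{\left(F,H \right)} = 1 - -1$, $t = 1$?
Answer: $- \frac{11}{8} \approx -1.375$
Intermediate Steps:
$r{\left(F,H \right)} = 2$ ($r{\left(F,H \right)} = 1 + 1 = 2$)
$m{\left(E \right)} = \frac{2 E}{1 + E}$ ($m{\left(E \right)} = \frac{E + E}{E + 1} = \frac{2 E}{1 + E}$)
$U{\left(P \right)} = \frac{5}{2}$ ($U{\left(P \right)} = 2 \left(-5\right) \frac{1}{1 - 5} = 2 \left(-5\right) \frac{1}{-4} = 2 \left(-5\right) \left(- \frac{1}{4}\right) = \frac{5}{2}$)
$J{\left(f,X \right)} = \frac{1}{4 + X + f}$ ($J{\left(f,X \right)} = \frac{1}{\left(X + f\right) + 4} = \frac{1}{4 + X + f}$)
$J{\left(2,6 \right)} \left(-19 + U{\left(r{\left(4,-1 \right)} \right)}\right) = \frac{-19 + \frac{5}{2}}{4 + 6 + 2} = \frac{1}{12} \left(- \frac{33}{2}\right) = - \frac{11}{8}$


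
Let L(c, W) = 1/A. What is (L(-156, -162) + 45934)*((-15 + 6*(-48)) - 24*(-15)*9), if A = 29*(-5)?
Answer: 19561679973/145 ≈ 1.3491e+8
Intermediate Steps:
A = -145
L(c, W) = -1/145 (L(c, W) = 1/(-145) = -1/145)
(L(-156, -162) + 45934)*((-15 + 6*(-48)) - 24*(-15)*9) = (-1/145 + 45934)*((-15 + 6*(-48)) - 24*(-15)*9) = 6660429*((-15 - 288) + 360*9)/145 = 6660429*(-303 + 3240)/145 = (6660429/145)*2937 = 19561679973/145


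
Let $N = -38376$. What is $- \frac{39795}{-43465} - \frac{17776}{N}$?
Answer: $\frac{57495169}{41700321} \approx 1.3788$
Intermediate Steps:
$- \frac{39795}{-43465} - \frac{17776}{N} = - \frac{39795}{-43465} - \frac{17776}{-38376} = \left(-39795\right) \left(- \frac{1}{43465}\right) - - \frac{2222}{4797} = \frac{7959}{8693} + \frac{2222}{4797} = \frac{57495169}{41700321}$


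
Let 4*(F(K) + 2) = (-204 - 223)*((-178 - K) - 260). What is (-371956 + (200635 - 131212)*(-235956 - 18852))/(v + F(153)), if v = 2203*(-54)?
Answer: 70759630960/223499 ≈ 3.1660e+5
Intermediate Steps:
v = -118962
F(K) = 93509/2 + 427*K/4 (F(K) = -2 + ((-204 - 223)*((-178 - K) - 260))/4 = -2 + (-427*(-438 - K))/4 = -2 + (187026 + 427*K)/4 = -2 + (93513/2 + 427*K/4) = 93509/2 + 427*K/4)
(-371956 + (200635 - 131212)*(-235956 - 18852))/(v + F(153)) = (-371956 + (200635 - 131212)*(-235956 - 18852))/(-118962 + (93509/2 + (427/4)*153)) = (-371956 + 69423*(-254808))/(-118962 + (93509/2 + 65331/4)) = (-371956 - 17689535784)/(-118962 + 252349/4) = -17689907740/(-223499/4) = -17689907740*(-4/223499) = 70759630960/223499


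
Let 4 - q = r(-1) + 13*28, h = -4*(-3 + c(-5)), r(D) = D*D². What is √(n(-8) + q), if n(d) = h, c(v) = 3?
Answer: I*√359 ≈ 18.947*I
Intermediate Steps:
r(D) = D³
h = 0 (h = -4*(-3 + 3) = -4*0 = 0)
q = -359 (q = 4 - ((-1)³ + 13*28) = 4 - (-1 + 364) = 4 - 1*363 = 4 - 363 = -359)
n(d) = 0
√(n(-8) + q) = √(0 - 359) = √(-359) = I*√359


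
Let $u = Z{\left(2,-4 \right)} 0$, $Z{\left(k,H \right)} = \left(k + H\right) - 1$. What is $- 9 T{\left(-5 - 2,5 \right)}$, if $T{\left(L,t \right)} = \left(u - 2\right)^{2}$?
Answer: $-36$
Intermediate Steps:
$Z{\left(k,H \right)} = -1 + H + k$ ($Z{\left(k,H \right)} = \left(H + k\right) - 1 = -1 + H + k$)
$u = 0$ ($u = \left(-1 - 4 + 2\right) 0 = \left(-3\right) 0 = 0$)
$T{\left(L,t \right)} = 4$ ($T{\left(L,t \right)} = \left(0 - 2\right)^{2} = \left(-2\right)^{2} = 4$)
$- 9 T{\left(-5 - 2,5 \right)} = \left(-9\right) 4 = -36$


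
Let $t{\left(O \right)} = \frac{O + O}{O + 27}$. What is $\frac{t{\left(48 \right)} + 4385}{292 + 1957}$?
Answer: $\frac{109657}{56225} \approx 1.9503$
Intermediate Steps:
$t{\left(O \right)} = \frac{2 O}{27 + O}$
$\frac{t{\left(48 \right)} + 4385}{292 + 1957} = \frac{2 \cdot 48 \frac{1}{27 + 48} + 4385}{292 + 1957} = \frac{2 \cdot 48 \cdot \frac{1}{75} + 4385}{2249} = \left(2 \cdot 48 \cdot \frac{1}{75} + 4385\right) \frac{1}{2249} = \left(\frac{32}{25} + 4385\right) \frac{1}{2249} = \frac{109657}{25} \cdot \frac{1}{2249} = \frac{109657}{56225}$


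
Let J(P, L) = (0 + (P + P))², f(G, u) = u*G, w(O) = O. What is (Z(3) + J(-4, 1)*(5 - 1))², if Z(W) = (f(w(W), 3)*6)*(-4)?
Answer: 1600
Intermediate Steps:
f(G, u) = G*u
J(P, L) = 4*P² (J(P, L) = (0 + 2*P)² = (2*P)² = 4*P²)
Z(W) = -72*W (Z(W) = ((W*3)*6)*(-4) = ((3*W)*6)*(-4) = (18*W)*(-4) = -72*W)
(Z(3) + J(-4, 1)*(5 - 1))² = (-72*3 + (4*(-4)²)*(5 - 1))² = (-216 + (4*16)*4)² = (-216 + 64*4)² = (-216 + 256)² = 40² = 1600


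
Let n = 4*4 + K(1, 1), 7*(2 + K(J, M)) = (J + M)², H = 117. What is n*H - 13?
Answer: 11843/7 ≈ 1691.9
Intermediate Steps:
K(J, M) = -2 + (J + M)²/7
n = 102/7 (n = 4*4 + (-2 + (1 + 1)²/7) = 16 + (-2 + (⅐)*2²) = 16 + (-2 + (⅐)*4) = 16 + (-2 + 4/7) = 16 - 10/7 = 102/7 ≈ 14.571)
n*H - 13 = (102/7)*117 - 13 = 11934/7 - 13 = 11843/7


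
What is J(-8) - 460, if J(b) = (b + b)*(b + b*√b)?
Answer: -332 + 256*I*√2 ≈ -332.0 + 362.04*I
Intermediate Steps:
J(b) = 2*b*(b + b^(3/2)) (J(b) = (2*b)*(b + b^(3/2)) = 2*b*(b + b^(3/2)))
J(-8) - 460 = (2*(-8)² + 2*(-8)^(5/2)) - 460 = (2*64 + 2*(128*I*√2)) - 460 = (128 + 256*I*√2) - 460 = -332 + 256*I*√2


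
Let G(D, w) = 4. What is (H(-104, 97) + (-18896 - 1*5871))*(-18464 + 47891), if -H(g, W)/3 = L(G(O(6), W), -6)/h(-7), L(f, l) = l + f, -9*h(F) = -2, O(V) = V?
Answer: -728023980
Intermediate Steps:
h(F) = 2/9 (h(F) = -⅑*(-2) = 2/9)
L(f, l) = f + l
H(g, W) = 27 (H(g, W) = -3*(4 - 6)/2/9 = -(-6)*9/2 = -3*(-9) = 27)
(H(-104, 97) + (-18896 - 1*5871))*(-18464 + 47891) = (27 + (-18896 - 1*5871))*(-18464 + 47891) = (27 + (-18896 - 5871))*29427 = (27 - 24767)*29427 = -24740*29427 = -728023980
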